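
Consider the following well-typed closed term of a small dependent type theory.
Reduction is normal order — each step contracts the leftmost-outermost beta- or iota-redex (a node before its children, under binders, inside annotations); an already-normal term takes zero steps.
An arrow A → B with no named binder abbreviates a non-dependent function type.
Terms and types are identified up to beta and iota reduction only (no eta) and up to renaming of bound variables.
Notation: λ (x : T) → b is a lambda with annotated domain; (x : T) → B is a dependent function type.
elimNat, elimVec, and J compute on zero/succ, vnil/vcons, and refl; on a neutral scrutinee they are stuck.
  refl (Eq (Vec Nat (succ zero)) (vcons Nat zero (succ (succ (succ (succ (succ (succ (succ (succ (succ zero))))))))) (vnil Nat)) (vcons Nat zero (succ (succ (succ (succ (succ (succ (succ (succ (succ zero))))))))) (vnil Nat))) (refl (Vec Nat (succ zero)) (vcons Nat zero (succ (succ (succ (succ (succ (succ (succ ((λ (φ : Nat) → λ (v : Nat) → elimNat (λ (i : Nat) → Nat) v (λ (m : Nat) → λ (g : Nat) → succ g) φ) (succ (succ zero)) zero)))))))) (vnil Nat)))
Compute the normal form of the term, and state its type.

resulting normal form:
  refl (Eq (Vec Nat (succ zero)) (vcons Nat zero (succ (succ (succ (succ (succ (succ (succ (succ (succ zero))))))))) (vnil Nat)) (vcons Nat zero (succ (succ (succ (succ (succ (succ (succ (succ (succ zero))))))))) (vnil Nat))) (refl (Vec Nat (succ zero)) (vcons Nat zero (succ (succ (succ (succ (succ (succ (succ (succ (succ zero))))))))) (vnil Nat)))
type:
  Eq (Eq (Vec Nat (succ zero)) (vcons Nat zero (succ (succ (succ (succ (succ (succ (succ (succ (succ zero))))))))) (vnil Nat)) (vcons Nat zero (succ (succ (succ (succ (succ (succ (succ (succ (succ zero))))))))) (vnil Nat))) (refl (Vec Nat (succ zero)) (vcons Nat zero (succ (succ (succ (succ (succ (succ (succ (succ (succ zero))))))))) (vnil Nat))) (refl (Vec Nat (succ zero)) (vcons Nat zero (succ (succ (succ (succ (succ (succ (succ (succ (succ zero))))))))) (vnil Nat)))


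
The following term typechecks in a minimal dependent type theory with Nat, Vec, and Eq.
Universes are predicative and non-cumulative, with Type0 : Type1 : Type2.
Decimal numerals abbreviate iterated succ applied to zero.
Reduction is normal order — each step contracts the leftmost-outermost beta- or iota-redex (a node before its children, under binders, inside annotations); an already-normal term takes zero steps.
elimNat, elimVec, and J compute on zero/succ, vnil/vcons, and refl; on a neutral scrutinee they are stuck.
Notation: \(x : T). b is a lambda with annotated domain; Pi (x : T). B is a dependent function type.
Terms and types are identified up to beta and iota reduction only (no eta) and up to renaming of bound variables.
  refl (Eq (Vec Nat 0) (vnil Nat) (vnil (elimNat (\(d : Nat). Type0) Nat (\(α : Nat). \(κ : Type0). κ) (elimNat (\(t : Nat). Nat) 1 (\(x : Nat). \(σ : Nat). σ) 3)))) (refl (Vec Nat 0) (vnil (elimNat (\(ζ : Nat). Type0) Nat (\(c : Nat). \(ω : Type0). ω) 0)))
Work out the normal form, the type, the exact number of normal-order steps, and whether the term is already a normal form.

reduced normal form:
  refl (Eq (Vec Nat 0) (vnil Nat) (vnil Nat)) (refl (Vec Nat 0) (vnil Nat))
type:
  Eq (Eq (Vec Nat 0) (vnil Nat) (vnil Nat)) (refl (Vec Nat 0) (vnil Nat)) (refl (Vec Nat 0) (vnil Nat))
reduction steps (normal order): 15
term was already normal: no
first redex: an elimNat iota-redex


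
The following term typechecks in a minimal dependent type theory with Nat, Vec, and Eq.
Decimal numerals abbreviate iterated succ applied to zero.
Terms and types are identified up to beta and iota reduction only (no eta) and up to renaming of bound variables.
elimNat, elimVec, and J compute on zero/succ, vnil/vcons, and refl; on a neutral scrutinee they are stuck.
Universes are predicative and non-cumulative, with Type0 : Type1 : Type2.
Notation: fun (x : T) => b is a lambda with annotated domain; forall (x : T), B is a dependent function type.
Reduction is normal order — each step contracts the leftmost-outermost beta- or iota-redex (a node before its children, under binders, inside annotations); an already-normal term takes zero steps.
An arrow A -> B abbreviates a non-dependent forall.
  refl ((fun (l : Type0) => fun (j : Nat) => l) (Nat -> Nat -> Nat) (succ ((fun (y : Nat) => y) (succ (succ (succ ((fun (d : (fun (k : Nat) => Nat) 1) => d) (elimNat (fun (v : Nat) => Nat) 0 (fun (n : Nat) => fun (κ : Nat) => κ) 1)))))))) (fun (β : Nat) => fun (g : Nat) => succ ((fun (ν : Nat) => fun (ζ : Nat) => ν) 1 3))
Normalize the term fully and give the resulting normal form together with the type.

reduced normal form:
  refl (Nat -> Nat -> Nat) (fun (l : Nat) => fun (j : Nat) => 2)
type:
  Eq (Nat -> Nat -> Nat) (fun (l : Nat) => fun (j : Nat) => 2) (fun (y : Nat) => fun (d : Nat) => 2)
observation: the first redex contracted is a beta-redex; the normal form is reached in 4 normal-order steps.


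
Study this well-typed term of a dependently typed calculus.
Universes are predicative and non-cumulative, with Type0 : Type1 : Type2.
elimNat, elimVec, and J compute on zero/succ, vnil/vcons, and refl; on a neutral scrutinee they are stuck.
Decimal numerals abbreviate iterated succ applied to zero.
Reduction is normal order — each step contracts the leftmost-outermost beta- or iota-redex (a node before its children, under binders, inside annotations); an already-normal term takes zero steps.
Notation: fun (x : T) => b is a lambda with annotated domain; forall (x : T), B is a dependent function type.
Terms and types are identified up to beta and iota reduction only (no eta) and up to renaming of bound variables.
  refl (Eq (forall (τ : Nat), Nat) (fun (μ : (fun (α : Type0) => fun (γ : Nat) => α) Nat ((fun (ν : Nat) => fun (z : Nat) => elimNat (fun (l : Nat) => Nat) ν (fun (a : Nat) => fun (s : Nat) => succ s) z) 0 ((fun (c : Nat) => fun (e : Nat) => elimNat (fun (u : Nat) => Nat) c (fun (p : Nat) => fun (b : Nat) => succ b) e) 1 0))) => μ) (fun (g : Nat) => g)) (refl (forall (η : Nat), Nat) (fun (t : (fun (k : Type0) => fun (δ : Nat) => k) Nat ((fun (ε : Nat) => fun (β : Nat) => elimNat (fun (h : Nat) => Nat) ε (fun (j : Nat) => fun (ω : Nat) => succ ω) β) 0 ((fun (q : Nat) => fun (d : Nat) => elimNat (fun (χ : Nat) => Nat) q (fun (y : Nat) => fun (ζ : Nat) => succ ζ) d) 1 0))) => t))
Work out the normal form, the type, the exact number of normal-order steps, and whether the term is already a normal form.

resulting normal form:
  refl (Eq (forall (τ : Nat), Nat) (fun (μ : Nat) => μ) (fun (α : Nat) => α)) (refl (forall (γ : Nat), Nat) (fun (ν : Nat) => ν))
inferred type:
  Eq (Eq (forall (τ : Nat), Nat) (fun (μ : Nat) => μ) (fun (α : Nat) => α)) (refl (forall (γ : Nat), Nat) (fun (ν : Nat) => ν)) (refl (forall (z : Nat), Nat) (fun (l : Nat) => l))
reduction steps (normal order): 4
already normal: no
first contracted redex: a beta-redex


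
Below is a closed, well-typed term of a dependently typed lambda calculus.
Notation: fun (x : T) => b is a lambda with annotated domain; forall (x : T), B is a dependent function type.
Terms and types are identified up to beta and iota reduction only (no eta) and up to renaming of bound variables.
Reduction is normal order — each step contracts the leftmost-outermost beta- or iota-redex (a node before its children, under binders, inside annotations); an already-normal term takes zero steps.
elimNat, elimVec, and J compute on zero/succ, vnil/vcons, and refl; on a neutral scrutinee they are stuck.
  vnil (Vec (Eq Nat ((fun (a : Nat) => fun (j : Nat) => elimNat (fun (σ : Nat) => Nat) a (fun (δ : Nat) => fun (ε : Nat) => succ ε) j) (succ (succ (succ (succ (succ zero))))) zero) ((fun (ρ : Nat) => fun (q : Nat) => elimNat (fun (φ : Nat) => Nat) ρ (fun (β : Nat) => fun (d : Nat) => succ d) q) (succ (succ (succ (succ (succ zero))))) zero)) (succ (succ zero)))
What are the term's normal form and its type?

resulting normal form:
  vnil (Vec (Eq Nat (succ (succ (succ (succ (succ zero))))) (succ (succ (succ (succ (succ zero)))))) (succ (succ zero)))
inferred type:
  Vec (Vec (Eq Nat (succ (succ (succ (succ (succ zero))))) (succ (succ (succ (succ (succ zero)))))) (succ (succ zero))) zero
observation: 6 normal-order steps separate the term from its normal form.


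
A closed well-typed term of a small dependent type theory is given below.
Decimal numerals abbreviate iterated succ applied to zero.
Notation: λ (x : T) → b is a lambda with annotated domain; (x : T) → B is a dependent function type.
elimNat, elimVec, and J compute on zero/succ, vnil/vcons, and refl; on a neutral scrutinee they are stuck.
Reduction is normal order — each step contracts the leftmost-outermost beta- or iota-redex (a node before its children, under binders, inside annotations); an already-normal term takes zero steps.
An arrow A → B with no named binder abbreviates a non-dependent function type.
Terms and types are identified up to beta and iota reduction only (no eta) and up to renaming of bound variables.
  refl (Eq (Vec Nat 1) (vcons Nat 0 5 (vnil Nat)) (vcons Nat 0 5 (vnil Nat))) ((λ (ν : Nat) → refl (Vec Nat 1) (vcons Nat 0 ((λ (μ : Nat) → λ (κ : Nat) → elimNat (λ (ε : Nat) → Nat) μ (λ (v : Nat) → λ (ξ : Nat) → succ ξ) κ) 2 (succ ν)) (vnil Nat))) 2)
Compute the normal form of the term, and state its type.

normal form:
  refl (Eq (Vec Nat 1) (vcons Nat 0 5 (vnil Nat)) (vcons Nat 0 5 (vnil Nat))) (refl (Vec Nat 1) (vcons Nat 0 5 (vnil Nat)))
the term's type:
  Eq (Eq (Vec Nat 1) (vcons Nat 0 5 (vnil Nat)) (vcons Nat 0 5 (vnil Nat))) (refl (Vec Nat 1) (vcons Nat 0 5 (vnil Nat))) (refl (Vec Nat 1) (vcons Nat 0 5 (vnil Nat)))


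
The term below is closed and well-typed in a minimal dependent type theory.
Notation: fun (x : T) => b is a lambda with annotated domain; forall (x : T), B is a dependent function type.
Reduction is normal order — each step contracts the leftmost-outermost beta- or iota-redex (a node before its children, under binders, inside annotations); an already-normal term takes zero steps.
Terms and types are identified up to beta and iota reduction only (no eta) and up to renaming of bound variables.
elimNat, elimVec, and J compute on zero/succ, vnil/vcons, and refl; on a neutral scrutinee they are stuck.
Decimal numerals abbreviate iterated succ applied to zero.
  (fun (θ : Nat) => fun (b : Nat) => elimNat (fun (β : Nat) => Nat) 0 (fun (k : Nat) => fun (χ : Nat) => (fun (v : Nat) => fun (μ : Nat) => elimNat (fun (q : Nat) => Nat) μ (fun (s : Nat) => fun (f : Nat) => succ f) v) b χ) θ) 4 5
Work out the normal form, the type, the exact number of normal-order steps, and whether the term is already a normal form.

normal form:
  20
inferred type:
  Nat
reduction steps (normal order): 87
started in normal form: no
first contracted redex: a beta-redex


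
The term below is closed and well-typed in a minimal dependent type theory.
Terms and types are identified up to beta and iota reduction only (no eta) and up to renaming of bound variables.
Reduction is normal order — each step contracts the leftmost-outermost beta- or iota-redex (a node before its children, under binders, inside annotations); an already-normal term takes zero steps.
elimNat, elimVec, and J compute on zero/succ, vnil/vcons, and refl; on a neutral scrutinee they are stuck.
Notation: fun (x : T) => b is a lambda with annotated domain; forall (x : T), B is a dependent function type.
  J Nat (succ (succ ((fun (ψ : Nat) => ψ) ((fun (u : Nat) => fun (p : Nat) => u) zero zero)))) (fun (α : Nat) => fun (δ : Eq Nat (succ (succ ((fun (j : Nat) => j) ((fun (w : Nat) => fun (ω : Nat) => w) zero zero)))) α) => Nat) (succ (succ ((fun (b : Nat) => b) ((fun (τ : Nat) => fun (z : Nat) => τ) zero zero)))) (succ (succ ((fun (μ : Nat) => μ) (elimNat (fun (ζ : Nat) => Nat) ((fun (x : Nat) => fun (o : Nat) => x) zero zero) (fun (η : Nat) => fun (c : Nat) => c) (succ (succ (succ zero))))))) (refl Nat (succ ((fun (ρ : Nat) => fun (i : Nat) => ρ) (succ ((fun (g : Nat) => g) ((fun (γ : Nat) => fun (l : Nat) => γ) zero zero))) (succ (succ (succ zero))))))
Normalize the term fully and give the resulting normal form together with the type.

normal form:
  succ (succ zero)
type:
  Nat
observation: the leftmost-outermost redex is a J iota-redex, and normalization takes 4 steps.


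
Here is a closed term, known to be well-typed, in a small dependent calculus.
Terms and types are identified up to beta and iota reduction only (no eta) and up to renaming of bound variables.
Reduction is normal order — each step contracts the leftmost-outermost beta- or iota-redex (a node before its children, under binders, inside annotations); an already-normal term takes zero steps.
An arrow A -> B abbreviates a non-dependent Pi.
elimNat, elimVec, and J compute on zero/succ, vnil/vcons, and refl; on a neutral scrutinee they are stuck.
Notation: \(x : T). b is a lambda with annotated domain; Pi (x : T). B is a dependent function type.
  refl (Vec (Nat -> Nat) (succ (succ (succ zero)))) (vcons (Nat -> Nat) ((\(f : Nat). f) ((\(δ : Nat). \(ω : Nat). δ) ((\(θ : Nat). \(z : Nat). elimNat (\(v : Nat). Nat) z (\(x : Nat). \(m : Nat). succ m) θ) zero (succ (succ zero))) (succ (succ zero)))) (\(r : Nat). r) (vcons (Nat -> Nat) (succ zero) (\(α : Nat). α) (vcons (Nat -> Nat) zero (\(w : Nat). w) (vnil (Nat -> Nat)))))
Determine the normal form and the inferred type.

resulting normal form:
  refl (Vec (Nat -> Nat) (succ (succ (succ zero)))) (vcons (Nat -> Nat) (succ (succ zero)) (\(f : Nat). f) (vcons (Nat -> Nat) (succ zero) (\(δ : Nat). δ) (vcons (Nat -> Nat) zero (\(ω : Nat). ω) (vnil (Nat -> Nat)))))
type:
  Eq (Vec (Nat -> Nat) (succ (succ (succ zero)))) (vcons (Nat -> Nat) (succ (succ zero)) (\(f : Nat). f) (vcons (Nat -> Nat) (succ zero) (\(δ : Nat). δ) (vcons (Nat -> Nat) zero (\(ω : Nat). ω) (vnil (Nat -> Nat))))) (vcons (Nat -> Nat) (succ (succ zero)) (\(θ : Nat). θ) (vcons (Nat -> Nat) (succ zero) (\(z : Nat). z) (vcons (Nat -> Nat) zero (\(v : Nat). v) (vnil (Nat -> Nat)))))
observation: 6 normal-order steps normalize the term, beginning with a beta-redex.


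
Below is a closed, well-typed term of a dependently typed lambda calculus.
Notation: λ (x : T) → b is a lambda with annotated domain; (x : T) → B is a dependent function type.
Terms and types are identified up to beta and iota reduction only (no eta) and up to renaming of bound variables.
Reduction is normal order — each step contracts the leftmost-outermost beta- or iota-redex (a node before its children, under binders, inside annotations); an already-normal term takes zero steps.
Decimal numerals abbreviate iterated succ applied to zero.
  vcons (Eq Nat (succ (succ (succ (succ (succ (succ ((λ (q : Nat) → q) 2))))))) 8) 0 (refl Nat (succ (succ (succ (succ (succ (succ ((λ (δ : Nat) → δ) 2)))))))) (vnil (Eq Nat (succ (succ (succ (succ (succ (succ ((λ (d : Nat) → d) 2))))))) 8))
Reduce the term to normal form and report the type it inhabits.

normal form:
  vcons (Eq Nat 8 8) 0 (refl Nat 8) (vnil (Eq Nat 8 8))
the term's type:
  Vec (Eq Nat 8 8) 1


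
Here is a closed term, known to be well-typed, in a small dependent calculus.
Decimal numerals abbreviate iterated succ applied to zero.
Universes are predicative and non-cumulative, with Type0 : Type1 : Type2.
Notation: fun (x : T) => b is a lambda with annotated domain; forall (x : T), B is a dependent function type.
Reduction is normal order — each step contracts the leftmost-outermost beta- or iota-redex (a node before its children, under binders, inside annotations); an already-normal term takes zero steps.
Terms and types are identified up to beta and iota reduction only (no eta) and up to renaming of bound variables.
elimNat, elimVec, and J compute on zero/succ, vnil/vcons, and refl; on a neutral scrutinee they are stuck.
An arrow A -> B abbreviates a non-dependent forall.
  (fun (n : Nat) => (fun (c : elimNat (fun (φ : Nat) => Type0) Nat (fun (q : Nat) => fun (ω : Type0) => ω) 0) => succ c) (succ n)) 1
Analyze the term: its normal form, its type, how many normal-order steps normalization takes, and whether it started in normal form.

resulting normal form:
  3
the term's type:
  Nat
normal-order step count: 2
already normal: no
first contracted redex: a beta-redex


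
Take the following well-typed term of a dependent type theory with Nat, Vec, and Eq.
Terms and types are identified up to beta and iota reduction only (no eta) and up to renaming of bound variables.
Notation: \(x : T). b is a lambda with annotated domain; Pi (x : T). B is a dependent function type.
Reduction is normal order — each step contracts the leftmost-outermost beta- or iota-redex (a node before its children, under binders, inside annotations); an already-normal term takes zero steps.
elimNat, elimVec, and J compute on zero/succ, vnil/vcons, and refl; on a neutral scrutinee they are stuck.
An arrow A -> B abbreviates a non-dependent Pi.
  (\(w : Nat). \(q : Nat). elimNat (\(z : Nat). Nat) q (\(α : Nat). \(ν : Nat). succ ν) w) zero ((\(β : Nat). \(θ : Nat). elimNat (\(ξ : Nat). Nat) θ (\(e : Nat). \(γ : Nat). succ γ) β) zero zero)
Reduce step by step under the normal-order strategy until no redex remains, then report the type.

normal-order reduction:
  (\(w : Nat). \(q : Nat). elimNat (\(z : Nat). Nat) q (\(α : Nat). \(ν : Nat). succ ν) w) zero ((\(β : Nat). \(θ : Nat). elimNat (\(ξ : Nat). Nat) θ (\(e : Nat). \(γ : Nat). succ γ) β) zero zero)
  ~> (\(w : Nat). elimNat (\(q : Nat). Nat) w (\(z : Nat). \(α : Nat). succ α) zero) ((\(ν : Nat). \(β : Nat). elimNat (\(θ : Nat). Nat) β (\(ξ : Nat). \(e : Nat). succ e) ν) zero zero)
  ~> elimNat (\(w : Nat). Nat) ((\(q : Nat). \(z : Nat). elimNat (\(α : Nat). Nat) z (\(ν : Nat). \(β : Nat). succ β) q) zero zero) (\(θ : Nat). \(ξ : Nat). succ ξ) zero
  ~> (\(w : Nat). \(q : Nat). elimNat (\(z : Nat). Nat) q (\(α : Nat). \(ν : Nat). succ ν) w) zero zero
  ~> (\(w : Nat). elimNat (\(q : Nat). Nat) w (\(z : Nat). \(α : Nat). succ α) zero) zero
  ~> elimNat (\(w : Nat). Nat) zero (\(q : Nat). \(z : Nat). succ z) zero
  ~> zero
inferred type:
  Nat


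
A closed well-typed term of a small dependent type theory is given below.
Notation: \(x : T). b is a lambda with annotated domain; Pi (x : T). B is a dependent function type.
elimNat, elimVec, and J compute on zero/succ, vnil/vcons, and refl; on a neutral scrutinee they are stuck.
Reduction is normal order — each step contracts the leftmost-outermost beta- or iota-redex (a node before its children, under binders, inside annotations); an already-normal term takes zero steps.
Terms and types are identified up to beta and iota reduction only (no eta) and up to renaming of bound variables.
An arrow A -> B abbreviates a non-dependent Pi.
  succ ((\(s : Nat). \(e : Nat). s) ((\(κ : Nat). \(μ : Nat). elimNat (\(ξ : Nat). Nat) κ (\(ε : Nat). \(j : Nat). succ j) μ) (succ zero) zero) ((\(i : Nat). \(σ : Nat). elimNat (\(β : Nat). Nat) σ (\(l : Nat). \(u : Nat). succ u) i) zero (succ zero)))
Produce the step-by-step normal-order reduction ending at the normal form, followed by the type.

reduction (normal order):
  succ ((\(s : Nat). \(e : Nat). s) ((\(κ : Nat). \(μ : Nat). elimNat (\(ξ : Nat). Nat) κ (\(ε : Nat). \(j : Nat). succ j) μ) (succ zero) zero) ((\(i : Nat). \(σ : Nat). elimNat (\(β : Nat). Nat) σ (\(l : Nat). \(u : Nat). succ u) i) zero (succ zero)))
  ~> succ ((\(s : Nat). (\(e : Nat). \(κ : Nat). elimNat (\(μ : Nat). Nat) e (\(ξ : Nat). \(ε : Nat). succ ε) κ) (succ zero) zero) ((\(j : Nat). \(i : Nat). elimNat (\(σ : Nat). Nat) i (\(β : Nat). \(l : Nat). succ l) j) zero (succ zero)))
  ~> succ ((\(s : Nat). \(e : Nat). elimNat (\(κ : Nat). Nat) s (\(μ : Nat). \(ξ : Nat). succ ξ) e) (succ zero) zero)
  ~> succ ((\(s : Nat). elimNat (\(e : Nat). Nat) (succ zero) (\(κ : Nat). \(μ : Nat). succ μ) s) zero)
  ~> succ (elimNat (\(s : Nat). Nat) (succ zero) (\(e : Nat). \(κ : Nat). succ κ) zero)
  ~> succ (succ zero)
the term's type:
  Nat


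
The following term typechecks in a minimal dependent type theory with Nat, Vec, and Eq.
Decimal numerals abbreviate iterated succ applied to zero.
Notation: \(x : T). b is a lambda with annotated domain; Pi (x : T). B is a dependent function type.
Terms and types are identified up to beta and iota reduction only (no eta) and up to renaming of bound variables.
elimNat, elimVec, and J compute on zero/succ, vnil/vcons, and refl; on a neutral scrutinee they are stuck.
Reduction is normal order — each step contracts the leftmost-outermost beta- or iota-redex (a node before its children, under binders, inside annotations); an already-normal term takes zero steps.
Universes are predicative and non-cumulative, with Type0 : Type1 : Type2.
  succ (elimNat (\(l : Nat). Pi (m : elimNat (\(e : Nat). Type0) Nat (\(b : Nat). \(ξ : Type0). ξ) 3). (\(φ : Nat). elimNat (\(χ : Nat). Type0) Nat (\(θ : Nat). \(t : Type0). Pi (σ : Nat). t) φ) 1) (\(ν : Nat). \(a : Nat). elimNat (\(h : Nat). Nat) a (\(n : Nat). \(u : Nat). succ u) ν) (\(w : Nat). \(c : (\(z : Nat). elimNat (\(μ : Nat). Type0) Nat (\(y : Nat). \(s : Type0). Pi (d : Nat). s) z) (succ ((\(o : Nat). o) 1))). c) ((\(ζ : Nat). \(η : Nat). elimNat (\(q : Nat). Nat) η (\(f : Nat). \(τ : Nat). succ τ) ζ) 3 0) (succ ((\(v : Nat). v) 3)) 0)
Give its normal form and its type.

normal form:
  5
type:
  Nat


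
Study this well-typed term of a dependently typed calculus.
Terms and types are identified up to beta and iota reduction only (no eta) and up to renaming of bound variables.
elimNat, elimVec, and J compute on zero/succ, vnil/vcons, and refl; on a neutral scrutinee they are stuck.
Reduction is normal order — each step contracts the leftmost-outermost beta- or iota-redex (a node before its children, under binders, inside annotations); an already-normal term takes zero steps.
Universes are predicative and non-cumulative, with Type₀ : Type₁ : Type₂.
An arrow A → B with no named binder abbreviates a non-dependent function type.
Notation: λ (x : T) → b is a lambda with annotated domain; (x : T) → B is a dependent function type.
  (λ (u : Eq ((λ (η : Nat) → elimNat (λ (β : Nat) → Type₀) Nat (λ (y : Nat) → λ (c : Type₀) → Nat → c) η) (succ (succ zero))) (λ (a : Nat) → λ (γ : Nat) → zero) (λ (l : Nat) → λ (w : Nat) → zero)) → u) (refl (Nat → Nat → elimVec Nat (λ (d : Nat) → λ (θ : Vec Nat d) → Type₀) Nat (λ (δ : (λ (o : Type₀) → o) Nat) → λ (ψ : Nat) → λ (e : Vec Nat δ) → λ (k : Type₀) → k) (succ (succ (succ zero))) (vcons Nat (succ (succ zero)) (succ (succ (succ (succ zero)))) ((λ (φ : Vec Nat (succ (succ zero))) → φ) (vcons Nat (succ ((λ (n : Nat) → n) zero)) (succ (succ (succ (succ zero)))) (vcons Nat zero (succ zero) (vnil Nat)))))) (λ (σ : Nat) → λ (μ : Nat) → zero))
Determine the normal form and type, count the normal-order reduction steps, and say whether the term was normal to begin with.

normal form:
  refl (Nat → Nat → Nat) (λ (u : Nat) → λ (η : Nat) → zero)
the term's type:
  Eq (Nat → Nat → Nat) (λ (u : Nat) → λ (η : Nat) → zero) (λ (β : Nat) → λ (y : Nat) → zero)
reduction steps (normal order): 19
term was already normal: no
first redex: a beta-redex


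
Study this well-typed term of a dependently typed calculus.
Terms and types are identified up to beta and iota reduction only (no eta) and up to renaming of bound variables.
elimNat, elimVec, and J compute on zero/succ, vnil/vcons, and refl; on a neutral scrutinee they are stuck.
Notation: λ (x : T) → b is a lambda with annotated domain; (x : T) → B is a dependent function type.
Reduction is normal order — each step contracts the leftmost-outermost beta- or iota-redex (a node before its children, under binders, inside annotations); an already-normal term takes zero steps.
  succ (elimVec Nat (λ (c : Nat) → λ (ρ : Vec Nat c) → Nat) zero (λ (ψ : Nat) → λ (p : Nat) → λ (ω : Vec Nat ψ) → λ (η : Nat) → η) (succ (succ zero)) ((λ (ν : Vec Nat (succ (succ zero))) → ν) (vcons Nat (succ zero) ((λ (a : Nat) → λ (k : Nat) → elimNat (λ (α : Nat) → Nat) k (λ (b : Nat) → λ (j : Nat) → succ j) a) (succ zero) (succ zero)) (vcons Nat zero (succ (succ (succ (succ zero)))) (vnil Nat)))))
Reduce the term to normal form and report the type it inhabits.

normal form:
  succ zero
type:
  Nat


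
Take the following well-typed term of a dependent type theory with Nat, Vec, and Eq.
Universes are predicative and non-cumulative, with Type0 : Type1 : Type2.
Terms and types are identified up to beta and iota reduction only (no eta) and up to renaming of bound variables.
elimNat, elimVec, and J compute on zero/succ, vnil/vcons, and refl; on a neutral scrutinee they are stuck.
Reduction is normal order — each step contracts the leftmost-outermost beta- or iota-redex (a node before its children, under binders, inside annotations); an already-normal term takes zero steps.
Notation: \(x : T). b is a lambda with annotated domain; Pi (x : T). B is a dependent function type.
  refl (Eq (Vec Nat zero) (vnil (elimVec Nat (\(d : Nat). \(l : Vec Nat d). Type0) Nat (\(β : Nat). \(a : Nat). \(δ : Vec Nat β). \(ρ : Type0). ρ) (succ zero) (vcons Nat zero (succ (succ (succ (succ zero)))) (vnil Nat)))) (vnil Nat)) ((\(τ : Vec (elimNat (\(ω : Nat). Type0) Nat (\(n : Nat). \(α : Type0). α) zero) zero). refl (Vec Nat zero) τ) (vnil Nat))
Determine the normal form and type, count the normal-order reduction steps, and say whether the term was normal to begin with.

reduced normal form:
  refl (Eq (Vec Nat zero) (vnil Nat) (vnil Nat)) (refl (Vec Nat zero) (vnil Nat))
type:
  Eq (Eq (Vec Nat zero) (vnil Nat) (vnil Nat)) (refl (Vec Nat zero) (vnil Nat)) (refl (Vec Nat zero) (vnil Nat))
reduction steps (normal order): 7
term was already normal: no
first redex: an elimVec iota-redex


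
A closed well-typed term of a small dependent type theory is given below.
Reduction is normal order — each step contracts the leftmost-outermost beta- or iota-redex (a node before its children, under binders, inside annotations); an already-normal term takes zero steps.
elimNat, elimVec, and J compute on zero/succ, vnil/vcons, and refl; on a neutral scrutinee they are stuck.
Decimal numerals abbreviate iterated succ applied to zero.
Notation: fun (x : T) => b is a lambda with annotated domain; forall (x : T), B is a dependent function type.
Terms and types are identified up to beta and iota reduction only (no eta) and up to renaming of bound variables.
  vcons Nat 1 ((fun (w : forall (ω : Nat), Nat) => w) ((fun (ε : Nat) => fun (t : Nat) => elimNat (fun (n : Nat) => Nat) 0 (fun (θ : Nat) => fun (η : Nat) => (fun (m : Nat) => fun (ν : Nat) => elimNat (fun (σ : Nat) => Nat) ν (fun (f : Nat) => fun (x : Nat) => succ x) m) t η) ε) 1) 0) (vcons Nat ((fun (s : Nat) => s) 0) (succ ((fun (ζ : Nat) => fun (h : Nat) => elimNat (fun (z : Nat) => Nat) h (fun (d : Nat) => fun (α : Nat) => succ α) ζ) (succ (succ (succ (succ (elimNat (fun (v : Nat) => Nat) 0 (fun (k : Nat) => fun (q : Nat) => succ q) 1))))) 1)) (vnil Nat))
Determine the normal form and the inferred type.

normal form:
  vcons Nat 1 0 (vcons Nat 0 7 (vnil Nat))
inferred type:
  Vec Nat 2


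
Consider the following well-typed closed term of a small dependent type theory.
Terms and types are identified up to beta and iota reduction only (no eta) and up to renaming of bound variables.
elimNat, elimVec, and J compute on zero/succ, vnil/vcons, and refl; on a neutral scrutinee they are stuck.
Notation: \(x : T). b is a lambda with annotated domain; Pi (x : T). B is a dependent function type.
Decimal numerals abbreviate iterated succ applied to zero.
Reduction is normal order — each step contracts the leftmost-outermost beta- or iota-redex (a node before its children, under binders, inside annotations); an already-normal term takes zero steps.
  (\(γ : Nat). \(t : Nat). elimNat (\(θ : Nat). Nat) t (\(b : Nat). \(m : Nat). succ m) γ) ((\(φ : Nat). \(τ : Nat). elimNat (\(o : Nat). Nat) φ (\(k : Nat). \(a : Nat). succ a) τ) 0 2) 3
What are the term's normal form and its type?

reduced normal form:
  5
inferred type:
  Nat
observation: 18 normal-order steps normalize the term, beginning with a beta-redex.


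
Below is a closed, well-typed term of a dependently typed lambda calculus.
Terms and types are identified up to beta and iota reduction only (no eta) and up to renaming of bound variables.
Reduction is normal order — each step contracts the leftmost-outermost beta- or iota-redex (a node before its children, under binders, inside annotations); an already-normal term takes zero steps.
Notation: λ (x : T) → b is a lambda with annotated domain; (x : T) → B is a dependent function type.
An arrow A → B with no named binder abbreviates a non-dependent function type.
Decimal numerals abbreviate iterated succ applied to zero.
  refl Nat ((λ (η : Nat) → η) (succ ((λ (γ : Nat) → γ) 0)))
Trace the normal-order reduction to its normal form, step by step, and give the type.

reduction (normal order):
  refl Nat ((λ (η : Nat) → η) (succ ((λ (γ : Nat) → γ) 0)))
  ~> refl Nat (succ ((λ (η : Nat) → η) 0))
  ~> refl Nat 1
the term's type:
  Eq Nat 1 1


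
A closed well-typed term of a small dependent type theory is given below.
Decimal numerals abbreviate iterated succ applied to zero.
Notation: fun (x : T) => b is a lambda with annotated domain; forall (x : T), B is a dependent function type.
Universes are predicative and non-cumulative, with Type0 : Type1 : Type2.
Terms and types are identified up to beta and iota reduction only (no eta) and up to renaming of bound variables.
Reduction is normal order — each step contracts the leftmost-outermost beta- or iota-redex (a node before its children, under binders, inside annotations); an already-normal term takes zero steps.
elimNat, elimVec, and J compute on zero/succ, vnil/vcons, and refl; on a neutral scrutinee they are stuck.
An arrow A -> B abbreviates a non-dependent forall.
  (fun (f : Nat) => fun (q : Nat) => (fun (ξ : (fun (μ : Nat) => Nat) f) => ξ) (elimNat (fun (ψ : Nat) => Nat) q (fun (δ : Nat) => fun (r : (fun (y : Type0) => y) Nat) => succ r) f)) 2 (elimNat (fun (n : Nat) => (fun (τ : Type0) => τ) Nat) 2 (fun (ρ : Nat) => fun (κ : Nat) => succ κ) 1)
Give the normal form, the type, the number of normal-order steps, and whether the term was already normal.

reduced normal form:
  5
type:
  Nat
normal-order step count: 14
already normal: no
first redex: a beta-redex


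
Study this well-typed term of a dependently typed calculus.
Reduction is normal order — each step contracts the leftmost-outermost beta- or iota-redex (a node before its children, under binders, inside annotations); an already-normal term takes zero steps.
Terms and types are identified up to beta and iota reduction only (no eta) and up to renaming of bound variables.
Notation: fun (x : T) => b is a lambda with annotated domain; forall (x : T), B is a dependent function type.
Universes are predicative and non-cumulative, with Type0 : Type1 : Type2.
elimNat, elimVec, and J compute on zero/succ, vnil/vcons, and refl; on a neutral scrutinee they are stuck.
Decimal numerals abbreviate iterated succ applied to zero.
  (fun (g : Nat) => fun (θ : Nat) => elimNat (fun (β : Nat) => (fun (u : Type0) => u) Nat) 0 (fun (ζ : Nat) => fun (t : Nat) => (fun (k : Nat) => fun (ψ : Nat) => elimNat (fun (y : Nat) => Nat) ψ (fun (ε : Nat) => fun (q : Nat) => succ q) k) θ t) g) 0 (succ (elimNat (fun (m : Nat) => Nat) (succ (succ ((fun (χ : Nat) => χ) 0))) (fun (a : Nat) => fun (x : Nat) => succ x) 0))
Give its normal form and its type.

reduced normal form:
  0
type:
  Nat


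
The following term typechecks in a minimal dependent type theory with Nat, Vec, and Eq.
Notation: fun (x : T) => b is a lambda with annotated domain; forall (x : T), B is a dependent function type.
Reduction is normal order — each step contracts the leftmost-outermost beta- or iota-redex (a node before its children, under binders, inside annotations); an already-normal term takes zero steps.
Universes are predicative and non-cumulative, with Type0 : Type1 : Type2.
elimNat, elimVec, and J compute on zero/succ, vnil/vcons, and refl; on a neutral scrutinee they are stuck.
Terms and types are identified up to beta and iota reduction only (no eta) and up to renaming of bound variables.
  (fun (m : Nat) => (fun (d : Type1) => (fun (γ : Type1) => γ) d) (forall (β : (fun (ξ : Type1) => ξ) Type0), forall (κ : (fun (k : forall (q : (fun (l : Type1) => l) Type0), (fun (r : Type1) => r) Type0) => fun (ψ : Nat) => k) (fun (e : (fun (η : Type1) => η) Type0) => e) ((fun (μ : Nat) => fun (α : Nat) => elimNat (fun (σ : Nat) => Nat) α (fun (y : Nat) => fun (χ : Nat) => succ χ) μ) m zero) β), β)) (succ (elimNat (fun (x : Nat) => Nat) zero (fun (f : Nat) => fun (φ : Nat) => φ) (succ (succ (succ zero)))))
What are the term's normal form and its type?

resulting normal form:
  forall (m : Type0), forall (d : m), m
the term's type:
  Type1


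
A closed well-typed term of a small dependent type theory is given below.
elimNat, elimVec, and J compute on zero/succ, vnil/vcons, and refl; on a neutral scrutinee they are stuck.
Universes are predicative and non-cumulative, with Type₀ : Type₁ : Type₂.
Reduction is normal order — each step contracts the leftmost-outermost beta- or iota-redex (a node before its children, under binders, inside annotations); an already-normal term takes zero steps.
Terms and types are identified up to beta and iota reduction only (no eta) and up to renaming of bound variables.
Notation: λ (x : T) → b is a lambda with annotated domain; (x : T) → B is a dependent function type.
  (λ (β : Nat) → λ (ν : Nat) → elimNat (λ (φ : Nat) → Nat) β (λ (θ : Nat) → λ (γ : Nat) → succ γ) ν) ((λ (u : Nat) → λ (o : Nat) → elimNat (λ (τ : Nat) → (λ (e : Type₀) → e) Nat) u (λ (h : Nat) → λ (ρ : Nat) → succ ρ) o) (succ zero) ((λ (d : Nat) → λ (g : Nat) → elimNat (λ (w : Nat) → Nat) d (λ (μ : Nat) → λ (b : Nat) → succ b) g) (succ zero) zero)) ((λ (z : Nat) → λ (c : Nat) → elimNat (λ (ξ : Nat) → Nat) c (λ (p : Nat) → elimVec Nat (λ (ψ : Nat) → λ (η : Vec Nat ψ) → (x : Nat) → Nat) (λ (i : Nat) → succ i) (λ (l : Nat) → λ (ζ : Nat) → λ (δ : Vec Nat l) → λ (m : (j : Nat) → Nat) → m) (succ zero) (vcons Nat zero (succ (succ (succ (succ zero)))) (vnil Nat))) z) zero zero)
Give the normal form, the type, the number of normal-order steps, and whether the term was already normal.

resulting normal form:
  succ (succ zero)
the term's type:
  Nat
steps to reach normal form (normal order): 16
already normal: no
first contracted redex: a beta-redex


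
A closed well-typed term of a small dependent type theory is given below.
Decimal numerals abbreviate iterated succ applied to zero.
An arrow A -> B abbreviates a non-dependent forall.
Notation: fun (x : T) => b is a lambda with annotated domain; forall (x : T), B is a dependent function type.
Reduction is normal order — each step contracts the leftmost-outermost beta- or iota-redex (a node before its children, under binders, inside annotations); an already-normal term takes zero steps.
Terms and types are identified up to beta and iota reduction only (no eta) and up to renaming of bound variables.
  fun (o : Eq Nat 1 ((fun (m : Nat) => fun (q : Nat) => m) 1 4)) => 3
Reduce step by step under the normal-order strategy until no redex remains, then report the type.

normal-order reduction sequence:
  fun (o : Eq Nat 1 ((fun (m : Nat) => fun (q : Nat) => m) 1 4)) => 3
  ~> fun (o : Eq Nat 1 ((fun (m : Nat) => 1) 4)) => 3
  ~> fun (o : Eq Nat 1 1) => 3
the term's type:
  Eq Nat 1 1 -> Nat


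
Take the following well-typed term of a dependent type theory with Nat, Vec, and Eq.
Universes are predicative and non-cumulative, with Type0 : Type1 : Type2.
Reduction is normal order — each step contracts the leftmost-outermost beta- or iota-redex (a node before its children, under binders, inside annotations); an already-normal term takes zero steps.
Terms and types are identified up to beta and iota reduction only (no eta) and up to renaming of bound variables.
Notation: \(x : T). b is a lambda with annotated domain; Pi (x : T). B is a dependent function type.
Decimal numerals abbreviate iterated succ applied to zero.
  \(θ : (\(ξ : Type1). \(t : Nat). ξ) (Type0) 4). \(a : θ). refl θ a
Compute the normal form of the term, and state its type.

reduced normal form:
  \(θ : Type0). \(ξ : θ). refl θ ξ
the term's type:
  Pi (θ : Type0). Pi (ξ : θ). Eq θ ξ ξ
observation: the term reaches its normal form after 2 normal-order steps.


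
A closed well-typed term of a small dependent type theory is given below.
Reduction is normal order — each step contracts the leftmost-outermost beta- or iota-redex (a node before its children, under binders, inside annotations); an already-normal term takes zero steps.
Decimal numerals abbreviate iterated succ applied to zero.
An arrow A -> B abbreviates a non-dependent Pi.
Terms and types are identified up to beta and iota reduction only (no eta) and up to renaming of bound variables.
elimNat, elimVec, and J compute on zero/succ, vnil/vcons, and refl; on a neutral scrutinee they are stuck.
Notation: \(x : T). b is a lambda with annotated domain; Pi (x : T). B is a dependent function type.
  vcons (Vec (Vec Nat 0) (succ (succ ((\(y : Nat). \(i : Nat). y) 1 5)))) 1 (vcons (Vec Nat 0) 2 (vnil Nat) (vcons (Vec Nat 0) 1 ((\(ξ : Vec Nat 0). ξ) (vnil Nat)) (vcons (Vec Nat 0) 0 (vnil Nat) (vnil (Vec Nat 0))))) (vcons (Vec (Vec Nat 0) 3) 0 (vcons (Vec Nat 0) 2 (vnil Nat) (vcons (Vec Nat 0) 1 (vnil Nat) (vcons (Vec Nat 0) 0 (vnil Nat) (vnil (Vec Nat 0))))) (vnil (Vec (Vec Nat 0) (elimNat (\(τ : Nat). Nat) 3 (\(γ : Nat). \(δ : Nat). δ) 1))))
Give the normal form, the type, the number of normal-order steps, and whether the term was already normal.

reduced normal form:
  vcons (Vec (Vec Nat 0) 3) 1 (vcons (Vec Nat 0) 2 (vnil Nat) (vcons (Vec Nat 0) 1 (vnil Nat) (vcons (Vec Nat 0) 0 (vnil Nat) (vnil (Vec Nat 0))))) (vcons (Vec (Vec Nat 0) 3) 0 (vcons (Vec Nat 0) 2 (vnil Nat) (vcons (Vec Nat 0) 1 (vnil Nat) (vcons (Vec Nat 0) 0 (vnil Nat) (vnil (Vec Nat 0))))) (vnil (Vec (Vec Nat 0) 3)))
type:
  Vec (Vec (Vec Nat 0) 3) 2
reduction steps (normal order): 7
term was already normal: no
first redex: a beta-redex


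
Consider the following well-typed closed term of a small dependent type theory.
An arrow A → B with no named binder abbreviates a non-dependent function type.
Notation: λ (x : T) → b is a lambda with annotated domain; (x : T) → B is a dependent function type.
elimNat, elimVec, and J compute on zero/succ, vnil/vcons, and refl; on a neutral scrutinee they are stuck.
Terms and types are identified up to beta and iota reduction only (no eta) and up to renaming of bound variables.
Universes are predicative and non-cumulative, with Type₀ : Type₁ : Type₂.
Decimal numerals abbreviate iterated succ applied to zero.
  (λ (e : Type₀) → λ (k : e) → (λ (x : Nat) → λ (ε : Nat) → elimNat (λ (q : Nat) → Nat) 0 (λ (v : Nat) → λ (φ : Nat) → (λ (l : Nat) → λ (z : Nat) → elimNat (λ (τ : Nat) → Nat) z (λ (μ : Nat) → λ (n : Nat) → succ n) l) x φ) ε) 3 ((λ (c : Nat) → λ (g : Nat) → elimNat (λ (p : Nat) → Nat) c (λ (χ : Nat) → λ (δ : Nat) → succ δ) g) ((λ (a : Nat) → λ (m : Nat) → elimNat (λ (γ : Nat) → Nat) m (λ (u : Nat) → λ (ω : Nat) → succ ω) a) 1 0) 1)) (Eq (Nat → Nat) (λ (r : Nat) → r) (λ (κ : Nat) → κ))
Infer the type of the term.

type:
  Eq (Nat → Nat) (λ (e : Nat) → e) (λ (k : Nat) → k) → Nat


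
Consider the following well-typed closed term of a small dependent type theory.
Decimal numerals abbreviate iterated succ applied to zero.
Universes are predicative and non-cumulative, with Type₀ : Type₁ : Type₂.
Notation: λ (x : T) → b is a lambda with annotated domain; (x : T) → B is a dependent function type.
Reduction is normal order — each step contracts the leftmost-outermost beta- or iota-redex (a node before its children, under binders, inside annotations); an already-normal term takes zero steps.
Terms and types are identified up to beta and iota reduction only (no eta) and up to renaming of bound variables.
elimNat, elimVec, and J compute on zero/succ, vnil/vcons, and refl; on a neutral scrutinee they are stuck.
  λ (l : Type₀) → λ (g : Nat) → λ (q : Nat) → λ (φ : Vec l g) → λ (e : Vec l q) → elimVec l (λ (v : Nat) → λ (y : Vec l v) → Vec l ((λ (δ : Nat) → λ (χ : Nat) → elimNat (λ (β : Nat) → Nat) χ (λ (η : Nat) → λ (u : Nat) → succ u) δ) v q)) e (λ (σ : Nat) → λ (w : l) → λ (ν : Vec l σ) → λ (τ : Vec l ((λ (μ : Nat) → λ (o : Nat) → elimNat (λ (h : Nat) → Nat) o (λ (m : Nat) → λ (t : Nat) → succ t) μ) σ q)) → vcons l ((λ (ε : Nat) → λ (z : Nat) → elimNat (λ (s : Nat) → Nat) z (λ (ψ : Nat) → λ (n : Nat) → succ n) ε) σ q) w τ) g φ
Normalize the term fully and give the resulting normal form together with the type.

resulting normal form:
  λ (l : Type₀) → λ (g : Nat) → λ (q : Nat) → λ (φ : Vec l g) → λ (e : Vec l q) → elimVec l (λ (v : Nat) → λ (y : Vec l v) → Vec l (elimNat (λ (δ : Nat) → Nat) q (λ (χ : Nat) → λ (β : Nat) → succ β) v)) e (λ (η : Nat) → λ (u : l) → λ (σ : Vec l η) → λ (w : Vec l (elimNat (λ (ν : Nat) → Nat) q (λ (τ : Nat) → λ (μ : Nat) → succ μ) η)) → vcons l (elimNat (λ (o : Nat) → Nat) q (λ (h : Nat) → λ (m : Nat) → succ m) η) u w) g φ
type:
  (l : Type₀) → (g : Nat) → (q : Nat) → (φ : Vec l g) → (e : Vec l q) → Vec l (elimNat (λ (v : Nat) → Nat) q (λ (y : Nat) → λ (δ : Nat) → succ δ) g)
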